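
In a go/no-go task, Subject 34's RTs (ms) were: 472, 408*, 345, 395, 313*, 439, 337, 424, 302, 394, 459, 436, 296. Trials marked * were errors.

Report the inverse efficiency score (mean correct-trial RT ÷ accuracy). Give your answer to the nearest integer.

462 ms

Correct trials (n=11): 472, 345, 395, 439, 337, 424, 302, 394, 459, 436, 296
Mean correct RT = 4299/11 = 390.8182 ms
Proportion correct = 11/13
IES = 390.8182 / (11/13) = 461.876 ms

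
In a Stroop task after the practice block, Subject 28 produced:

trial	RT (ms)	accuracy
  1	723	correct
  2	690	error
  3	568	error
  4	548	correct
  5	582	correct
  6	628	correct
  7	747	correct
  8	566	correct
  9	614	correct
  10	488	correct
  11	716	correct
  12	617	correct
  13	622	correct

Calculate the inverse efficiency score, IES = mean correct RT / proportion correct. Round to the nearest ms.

Correct trials (n=11): 723, 548, 582, 628, 747, 566, 614, 488, 716, 617, 622
Mean correct RT = 6851/11 = 622.8182 ms
Proportion correct = 11/13
IES = 622.8182 / (11/13) = 736.058 ms

736 ms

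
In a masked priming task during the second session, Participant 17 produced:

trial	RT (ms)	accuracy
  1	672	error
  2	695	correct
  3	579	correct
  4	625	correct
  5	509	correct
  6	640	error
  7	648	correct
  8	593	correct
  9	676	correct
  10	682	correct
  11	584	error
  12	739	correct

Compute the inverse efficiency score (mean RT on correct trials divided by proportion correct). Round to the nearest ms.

Correct trials (n=9): 695, 579, 625, 509, 648, 593, 676, 682, 739
Mean correct RT = 5746/9 = 638.4444 ms
Proportion correct = 9/12
IES = 638.4444 / (9/12) = 851.259 ms

851 ms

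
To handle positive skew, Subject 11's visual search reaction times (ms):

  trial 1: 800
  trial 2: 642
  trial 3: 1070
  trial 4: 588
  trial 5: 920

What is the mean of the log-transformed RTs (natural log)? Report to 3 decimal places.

6.665

ln(RT): 6.6846, 6.4646, 6.9754, 6.3767, 6.8244
Σ ln(RT) = 33.3257
Mean = 33.3257/5 = 6.66514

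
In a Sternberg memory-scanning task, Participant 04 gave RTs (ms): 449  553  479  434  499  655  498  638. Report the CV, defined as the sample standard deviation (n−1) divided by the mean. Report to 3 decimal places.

n = 8, Σ = 4205, M = 525.6250
Σ(x−M)² = 48027.875; s = √(48027.875/7) = 82.8319
CV = 82.8319 / 525.6250 = 0.15759

0.158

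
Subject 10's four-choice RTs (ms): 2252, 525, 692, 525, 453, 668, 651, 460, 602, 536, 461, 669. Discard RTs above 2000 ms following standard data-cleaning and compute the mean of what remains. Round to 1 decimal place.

Excluded: 2252
Retained (n=11): Σ = 6242
Mean = 6242/11 = 567.4545

567.5 ms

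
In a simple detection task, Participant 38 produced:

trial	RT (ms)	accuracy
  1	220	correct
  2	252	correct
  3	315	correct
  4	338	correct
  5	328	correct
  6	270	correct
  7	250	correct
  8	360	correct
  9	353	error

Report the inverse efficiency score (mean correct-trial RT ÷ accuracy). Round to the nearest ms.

328 ms

Correct trials (n=8): 220, 252, 315, 338, 328, 270, 250, 360
Mean correct RT = 2333/8 = 291.6250 ms
Proportion correct = 8/9
IES = 291.6250 / (8/9) = 328.078 ms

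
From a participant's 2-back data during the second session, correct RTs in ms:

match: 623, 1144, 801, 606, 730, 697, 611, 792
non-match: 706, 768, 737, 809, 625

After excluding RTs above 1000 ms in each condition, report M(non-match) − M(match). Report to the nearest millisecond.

35 ms

match: exclude 1144
M(match) = 4860/7 = 694.286
M(non-match) = 3645/5 = 729.000
Difference = 729.000 − 694.286 = 34.714 ms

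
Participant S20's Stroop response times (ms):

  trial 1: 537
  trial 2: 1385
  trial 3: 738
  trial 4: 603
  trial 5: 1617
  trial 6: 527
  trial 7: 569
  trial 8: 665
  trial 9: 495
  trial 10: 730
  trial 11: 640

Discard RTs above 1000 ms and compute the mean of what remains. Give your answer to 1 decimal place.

Excluded: 1385, 1617
Retained (n=9): Σ = 5504
Mean = 5504/9 = 611.5556

611.6 ms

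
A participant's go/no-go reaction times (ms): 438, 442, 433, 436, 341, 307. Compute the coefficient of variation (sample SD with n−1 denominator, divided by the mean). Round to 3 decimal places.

n = 6, Σ = 2397, M = 399.5000
Σ(x−M)² = 17721.500; s = √(17721.500/5) = 59.5340
CV = 59.5340 / 399.5000 = 0.14902

0.149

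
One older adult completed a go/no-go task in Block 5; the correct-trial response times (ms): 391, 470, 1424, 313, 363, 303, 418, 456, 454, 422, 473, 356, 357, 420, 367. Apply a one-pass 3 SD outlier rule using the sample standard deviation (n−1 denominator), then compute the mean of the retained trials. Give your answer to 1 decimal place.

n = 15, ΣRT = 6987, M = 465.800
Σ(x−M)² = 1024422.40; s = √(1024422.40/14) = 270.505
Cutoffs: 465.800 ± 3·270.505 → [-345.7, 1277.3]
Outside: 1424 → excluded.
Retained (n=14): Σ = 5563, mean = 5563/14 = 397.357

397.4 ms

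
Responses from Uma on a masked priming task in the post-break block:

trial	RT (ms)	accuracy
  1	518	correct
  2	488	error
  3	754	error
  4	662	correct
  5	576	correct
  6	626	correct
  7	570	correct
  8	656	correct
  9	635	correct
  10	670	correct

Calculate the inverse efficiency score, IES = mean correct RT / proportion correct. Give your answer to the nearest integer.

Correct trials (n=8): 518, 662, 576, 626, 570, 656, 635, 670
Mean correct RT = 4913/8 = 614.1250 ms
Proportion correct = 8/10
IES = 614.1250 / (8/10) = 767.656 ms

768 ms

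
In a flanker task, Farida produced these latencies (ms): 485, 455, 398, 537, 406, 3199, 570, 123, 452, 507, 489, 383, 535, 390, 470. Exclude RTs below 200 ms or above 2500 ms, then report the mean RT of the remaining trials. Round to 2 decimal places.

467.46 ms

Excluded: 123, 3199
Retained (n=13): Σ = 6077
Mean = 6077/13 = 467.4615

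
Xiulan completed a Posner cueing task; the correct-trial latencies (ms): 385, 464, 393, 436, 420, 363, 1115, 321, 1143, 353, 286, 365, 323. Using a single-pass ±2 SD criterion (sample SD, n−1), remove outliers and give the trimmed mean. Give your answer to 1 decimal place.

373.5 ms

n = 13, ΣRT = 6367, M = 489.769
Σ(x−M)² = 994548.31; s = √(994548.31/12) = 287.887
Cutoffs: 489.769 ± 2·287.887 → [-86.0, 1065.5]
Outside: 1115, 1143 → excluded.
Retained (n=11): Σ = 4109, mean = 4109/11 = 373.545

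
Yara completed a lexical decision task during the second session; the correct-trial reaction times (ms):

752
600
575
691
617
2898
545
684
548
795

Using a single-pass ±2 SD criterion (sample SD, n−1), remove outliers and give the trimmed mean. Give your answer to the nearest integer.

645 ms

n = 10, ΣRT = 8705, M = 870.500
Σ(x−M)² = 4632210.50; s = √(4632210.50/9) = 717.419
Cutoffs: 870.500 ± 2·717.419 → [-564.3, 2305.3]
Outside: 2898 → excluded.
Retained (n=9): Σ = 5807, mean = 5807/9 = 645.222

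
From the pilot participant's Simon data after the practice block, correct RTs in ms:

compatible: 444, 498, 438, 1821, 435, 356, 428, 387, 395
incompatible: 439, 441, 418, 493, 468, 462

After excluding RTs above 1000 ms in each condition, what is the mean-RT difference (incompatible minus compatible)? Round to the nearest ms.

31 ms

compatible: exclude 1821
M(compatible) = 3381/8 = 422.625
M(incompatible) = 2721/6 = 453.500
Difference = 453.500 − 422.625 = 30.875 ms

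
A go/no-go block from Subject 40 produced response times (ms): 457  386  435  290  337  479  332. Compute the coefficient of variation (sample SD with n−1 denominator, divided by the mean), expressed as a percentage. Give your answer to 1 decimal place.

n = 7, Σ = 2716, M = 388.0000
Σ(x−M)² = 30596.000; s = √(30596.000/6) = 71.4096
CV = 71.4096 / 388.0000 = 0.18405 = 18.405%

18.4%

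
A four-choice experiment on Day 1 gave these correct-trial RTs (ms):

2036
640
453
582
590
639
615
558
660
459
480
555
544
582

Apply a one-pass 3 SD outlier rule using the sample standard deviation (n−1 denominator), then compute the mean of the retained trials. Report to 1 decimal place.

n = 14, ΣRT = 9393, M = 670.929
Σ(x−M)² = 2062172.93; s = √(2062172.93/13) = 398.282
Cutoffs: 670.929 ± 3·398.282 → [-523.9, 1865.8]
Outside: 2036 → excluded.
Retained (n=13): Σ = 7357, mean = 7357/13 = 565.923

565.9 ms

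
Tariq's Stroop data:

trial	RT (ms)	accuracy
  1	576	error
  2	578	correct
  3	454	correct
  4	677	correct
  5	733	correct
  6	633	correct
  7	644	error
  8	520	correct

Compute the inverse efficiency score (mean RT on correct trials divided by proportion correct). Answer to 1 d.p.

798.9 ms

Correct trials (n=6): 578, 454, 677, 733, 633, 520
Mean correct RT = 3595/6 = 599.1667 ms
Proportion correct = 6/8
IES = 599.1667 / (6/8) = 798.889 ms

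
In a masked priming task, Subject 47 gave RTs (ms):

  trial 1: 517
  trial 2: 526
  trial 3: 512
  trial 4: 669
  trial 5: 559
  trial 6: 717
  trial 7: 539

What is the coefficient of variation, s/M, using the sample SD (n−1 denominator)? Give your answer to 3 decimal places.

n = 7, Σ = 4039, M = 577.0000
Σ(x−M)² = 40258.000; s = √(40258.000/6) = 81.9126
CV = 81.9126 / 577.0000 = 0.14196

0.142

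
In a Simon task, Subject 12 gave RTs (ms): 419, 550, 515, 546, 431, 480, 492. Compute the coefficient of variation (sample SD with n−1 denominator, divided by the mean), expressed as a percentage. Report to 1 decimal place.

10.5%

n = 7, Σ = 3433, M = 490.4286
Σ(x−M)² = 15985.714; s = √(15985.714/6) = 51.6167
CV = 51.6167 / 490.4286 = 0.10525 = 10.525%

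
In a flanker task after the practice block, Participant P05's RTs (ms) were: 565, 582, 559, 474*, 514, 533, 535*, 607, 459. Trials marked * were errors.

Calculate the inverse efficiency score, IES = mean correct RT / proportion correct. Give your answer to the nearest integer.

701 ms

Correct trials (n=7): 565, 582, 559, 514, 533, 607, 459
Mean correct RT = 3819/7 = 545.5714 ms
Proportion correct = 7/9
IES = 545.5714 / (7/9) = 701.449 ms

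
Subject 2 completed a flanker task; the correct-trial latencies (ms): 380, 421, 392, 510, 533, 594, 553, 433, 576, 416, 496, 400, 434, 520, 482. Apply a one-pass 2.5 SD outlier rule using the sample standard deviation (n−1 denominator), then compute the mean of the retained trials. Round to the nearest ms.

n = 15, ΣRT = 7140, M = 476.000
Σ(x−M)² = 68916.00; s = √(68916.00/14) = 70.161
Cutoffs: 476.000 ± 2.5·70.161 → [300.6, 651.4]
No RTs fall outside the cutoffs; all 15 retained. Mean = 7140/15 = 476.000

476 ms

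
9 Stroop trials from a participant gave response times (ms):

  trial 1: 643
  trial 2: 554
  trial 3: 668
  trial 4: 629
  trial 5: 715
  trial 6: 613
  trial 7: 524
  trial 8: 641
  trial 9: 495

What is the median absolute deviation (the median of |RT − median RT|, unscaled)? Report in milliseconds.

Sorted: 495, 524, 554, 613, 629, 641, 643, 668, 715 → median = 629
|x − 629|: 14, 75, 39, 0, 86, 16, 105, 12, 134
Sorted deviations: 0, 12, 14, 16, 39, 75, 86, 105, 134 → MAD = 39

39 ms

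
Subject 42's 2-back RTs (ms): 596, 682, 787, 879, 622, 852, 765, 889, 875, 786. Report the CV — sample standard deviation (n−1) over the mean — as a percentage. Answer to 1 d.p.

n = 10, Σ = 7733, M = 773.3000
Σ(x−M)² = 104176.100; s = √(104176.100/9) = 107.5877
CV = 107.5877 / 773.3000 = 0.13913 = 13.913%

13.9%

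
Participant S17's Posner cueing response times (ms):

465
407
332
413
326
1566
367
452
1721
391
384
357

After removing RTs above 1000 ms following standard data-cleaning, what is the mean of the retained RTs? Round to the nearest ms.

Excluded: 1566, 1721
Retained (n=10): Σ = 3894
Mean = 3894/10 = 389.4000

389 ms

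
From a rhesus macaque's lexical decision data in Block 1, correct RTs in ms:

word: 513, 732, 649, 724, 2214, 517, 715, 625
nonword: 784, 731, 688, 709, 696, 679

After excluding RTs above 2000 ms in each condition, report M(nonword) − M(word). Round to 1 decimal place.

word: exclude 2214
M(word) = 4475/7 = 639.286
M(nonword) = 4287/6 = 714.500
Difference = 714.500 − 639.286 = 75.214 ms

75.2 ms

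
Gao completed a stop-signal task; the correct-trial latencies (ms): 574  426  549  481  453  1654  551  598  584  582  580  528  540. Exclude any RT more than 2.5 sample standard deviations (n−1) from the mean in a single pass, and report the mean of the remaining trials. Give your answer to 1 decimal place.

537.2 ms

n = 13, ΣRT = 8100, M = 623.077
Σ(x−M)² = 1185484.92; s = √(1185484.92/12) = 314.309
Cutoffs: 623.077 ± 2.5·314.309 → [-162.7, 1408.9]
Outside: 1654 → excluded.
Retained (n=12): Σ = 6446, mean = 6446/12 = 537.167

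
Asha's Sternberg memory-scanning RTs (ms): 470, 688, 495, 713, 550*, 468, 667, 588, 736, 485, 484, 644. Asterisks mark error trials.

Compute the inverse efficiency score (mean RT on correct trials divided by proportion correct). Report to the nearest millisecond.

638 ms

Correct trials (n=11): 470, 688, 495, 713, 468, 667, 588, 736, 485, 484, 644
Mean correct RT = 6438/11 = 585.2727 ms
Proportion correct = 11/12
IES = 585.2727 / (11/12) = 638.479 ms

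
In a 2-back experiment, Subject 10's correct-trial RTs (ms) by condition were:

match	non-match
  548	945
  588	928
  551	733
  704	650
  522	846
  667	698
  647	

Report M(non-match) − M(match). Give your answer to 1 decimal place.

196.1 ms

M(match) = 4227/7 = 603.857
M(non-match) = 4800/6 = 800.000
Difference = 800.000 − 603.857 = 196.143 ms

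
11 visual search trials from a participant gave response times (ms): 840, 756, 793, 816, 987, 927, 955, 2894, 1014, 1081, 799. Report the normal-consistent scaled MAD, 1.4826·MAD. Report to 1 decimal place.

164.6 ms

Sorted: 756, 793, 799, 816, 840, 927, 955, 987, 1014, 1081, 2894 → median = 927
|x − 927| sorted: 0, 28, 60, 87, 87, 111, 128, 134, 154, 171, 1967 → MAD = 111
Robust SD ≈ 1.4826 × 111 = 164.569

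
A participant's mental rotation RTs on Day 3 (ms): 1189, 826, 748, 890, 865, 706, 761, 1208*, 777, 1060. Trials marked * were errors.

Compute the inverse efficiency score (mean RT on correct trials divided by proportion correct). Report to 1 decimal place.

Correct trials (n=9): 1189, 826, 748, 890, 865, 706, 761, 777, 1060
Mean correct RT = 7822/9 = 869.1111 ms
Proportion correct = 9/10
IES = 869.1111 / (9/10) = 965.679 ms

965.7 ms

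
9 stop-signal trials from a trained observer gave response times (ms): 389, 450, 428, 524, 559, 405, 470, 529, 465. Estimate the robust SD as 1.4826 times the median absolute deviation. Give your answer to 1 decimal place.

87.5 ms

Sorted: 389, 405, 428, 450, 465, 470, 524, 529, 559 → median = 465
|x − 465| sorted: 0, 5, 15, 37, 59, 60, 64, 76, 94 → MAD = 59
Robust SD ≈ 1.4826 × 59 = 87.473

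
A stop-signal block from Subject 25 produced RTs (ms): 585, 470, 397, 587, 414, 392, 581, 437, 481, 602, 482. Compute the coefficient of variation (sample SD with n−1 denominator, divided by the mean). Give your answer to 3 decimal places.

0.165

n = 11, Σ = 5428, M = 493.4545
Σ(x−M)² = 66510.727; s = √(66510.727/10) = 81.5541
CV = 81.5541 / 493.4545 = 0.16527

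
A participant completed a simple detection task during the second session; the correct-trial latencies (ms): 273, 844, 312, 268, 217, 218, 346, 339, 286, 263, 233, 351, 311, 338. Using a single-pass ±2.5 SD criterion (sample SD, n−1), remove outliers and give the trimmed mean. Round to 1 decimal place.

288.8 ms

n = 14, ΣRT = 4599, M = 328.500
Σ(x−M)² = 313931.50; s = √(313931.50/13) = 155.398
Cutoffs: 328.500 ± 2.5·155.398 → [-60.0, 717.0]
Outside: 844 → excluded.
Retained (n=13): Σ = 3755, mean = 3755/13 = 288.846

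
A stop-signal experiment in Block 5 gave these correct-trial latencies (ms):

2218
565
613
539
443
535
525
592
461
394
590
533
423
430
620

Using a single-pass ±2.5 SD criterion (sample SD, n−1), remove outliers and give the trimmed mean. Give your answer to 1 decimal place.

518.8 ms

n = 15, ΣRT = 9481, M = 632.067
Σ(x−M)² = 2769152.93; s = √(2769152.93/14) = 444.743
Cutoffs: 632.067 ± 2.5·444.743 → [-479.8, 1743.9]
Outside: 2218 → excluded.
Retained (n=14): Σ = 7263, mean = 7263/14 = 518.786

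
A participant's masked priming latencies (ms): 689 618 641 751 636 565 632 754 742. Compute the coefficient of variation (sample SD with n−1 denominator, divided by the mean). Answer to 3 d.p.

n = 9, Σ = 6028, M = 669.7778
Σ(x−M)² = 36331.556; s = √(36331.556/8) = 67.3902
CV = 67.3902 / 669.7778 = 0.10062

0.101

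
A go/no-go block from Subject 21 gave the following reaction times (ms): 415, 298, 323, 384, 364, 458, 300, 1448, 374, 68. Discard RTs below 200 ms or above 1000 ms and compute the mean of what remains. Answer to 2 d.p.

364.50 ms

Excluded: 68, 1448
Retained (n=8): Σ = 2916
Mean = 2916/8 = 364.5000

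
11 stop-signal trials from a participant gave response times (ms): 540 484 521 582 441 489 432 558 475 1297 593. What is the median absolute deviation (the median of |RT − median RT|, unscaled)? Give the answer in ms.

46 ms

Sorted: 432, 441, 475, 484, 489, 521, 540, 558, 582, 593, 1297 → median = 521
|x − 521|: 19, 37, 0, 61, 80, 32, 89, 37, 46, 776, 72
Sorted deviations: 0, 19, 32, 37, 37, 46, 61, 72, 80, 89, 776 → MAD = 46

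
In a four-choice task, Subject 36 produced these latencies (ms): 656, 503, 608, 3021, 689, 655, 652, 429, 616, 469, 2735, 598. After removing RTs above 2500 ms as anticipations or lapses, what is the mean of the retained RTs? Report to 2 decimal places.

587.50 ms

Excluded: 2735, 3021
Retained (n=10): Σ = 5875
Mean = 5875/10 = 587.5000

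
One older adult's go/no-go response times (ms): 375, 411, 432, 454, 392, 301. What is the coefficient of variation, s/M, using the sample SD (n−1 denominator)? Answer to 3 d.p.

n = 6, Σ = 2365, M = 394.1667
Σ(x−M)² = 14346.833; s = √(14346.833/5) = 53.5665
CV = 53.5665 / 394.1667 = 0.13590

0.136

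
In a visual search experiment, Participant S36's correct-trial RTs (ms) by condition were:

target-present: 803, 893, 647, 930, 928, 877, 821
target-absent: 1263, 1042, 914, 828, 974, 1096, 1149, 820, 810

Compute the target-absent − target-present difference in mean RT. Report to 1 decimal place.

M(target-present) = 5899/7 = 842.714
M(target-absent) = 8896/9 = 988.444
Difference = 988.444 − 842.714 = 145.730 ms

145.7 ms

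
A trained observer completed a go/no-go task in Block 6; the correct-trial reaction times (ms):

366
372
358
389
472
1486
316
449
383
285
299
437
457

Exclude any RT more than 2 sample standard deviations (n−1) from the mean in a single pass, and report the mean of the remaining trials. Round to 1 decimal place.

381.9 ms

n = 13, ΣRT = 6069, M = 466.846
Σ(x−M)² = 1168105.69; s = √(1168105.69/12) = 311.997
Cutoffs: 466.846 ± 2·311.997 → [-157.1, 1090.8]
Outside: 1486 → excluded.
Retained (n=12): Σ = 4583, mean = 4583/12 = 381.917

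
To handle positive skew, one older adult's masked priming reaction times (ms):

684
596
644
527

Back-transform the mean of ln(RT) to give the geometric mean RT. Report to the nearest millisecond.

610 ms

ln(RT): 6.5280, 6.3902, 6.4677, 6.2672
Mean ln(RT) = 25.6531/4 = 6.41327
Geometric mean = exp(6.41327) = 609.89 ms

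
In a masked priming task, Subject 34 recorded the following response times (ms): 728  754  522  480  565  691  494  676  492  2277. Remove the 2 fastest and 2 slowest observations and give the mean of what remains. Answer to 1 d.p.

612.7 ms

Sorted: 480, 492, 494, 522, 565, 676, 691, 728, 754, 2277
Drop lowest 2 (480, 492) and highest 2 (754, 2277)
Remaining (n=6): Σ = 3676, mean = 3676/6 = 612.667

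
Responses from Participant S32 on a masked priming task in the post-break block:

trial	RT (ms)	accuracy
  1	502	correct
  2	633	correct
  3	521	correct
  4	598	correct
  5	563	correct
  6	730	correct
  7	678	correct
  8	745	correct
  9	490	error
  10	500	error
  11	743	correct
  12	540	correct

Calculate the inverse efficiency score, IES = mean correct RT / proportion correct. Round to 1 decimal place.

750.4 ms

Correct trials (n=10): 502, 633, 521, 598, 563, 730, 678, 745, 743, 540
Mean correct RT = 6253/10 = 625.3000 ms
Proportion correct = 10/12
IES = 625.3000 / (10/12) = 750.360 ms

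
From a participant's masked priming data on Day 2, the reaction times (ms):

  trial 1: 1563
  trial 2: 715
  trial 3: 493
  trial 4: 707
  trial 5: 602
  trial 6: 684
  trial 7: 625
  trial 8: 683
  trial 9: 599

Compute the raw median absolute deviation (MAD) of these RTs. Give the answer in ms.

Sorted: 493, 599, 602, 625, 683, 684, 707, 715, 1563 → median = 683
|x − 683|: 880, 32, 190, 24, 81, 1, 58, 0, 84
Sorted deviations: 0, 1, 24, 32, 58, 81, 84, 190, 880 → MAD = 58

58 ms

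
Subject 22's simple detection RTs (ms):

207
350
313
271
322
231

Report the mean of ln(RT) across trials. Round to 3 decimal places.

ln(RT): 5.3327, 5.8579, 5.7462, 5.6021, 5.7746, 5.4424
Σ ln(RT) = 33.7559
Mean = 33.7559/6 = 5.62599

5.626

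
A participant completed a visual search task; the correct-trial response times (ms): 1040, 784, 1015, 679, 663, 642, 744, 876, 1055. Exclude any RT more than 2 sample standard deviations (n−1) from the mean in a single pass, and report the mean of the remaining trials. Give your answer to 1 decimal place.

n = 9, ΣRT = 7498, M = 833.111
Σ(x−M)² = 226524.89; s = √(226524.89/8) = 168.272
Cutoffs: 833.111 ± 2·168.272 → [496.6, 1169.7]
No RTs fall outside the cutoffs; all 9 retained. Mean = 7498/9 = 833.111

833.1 ms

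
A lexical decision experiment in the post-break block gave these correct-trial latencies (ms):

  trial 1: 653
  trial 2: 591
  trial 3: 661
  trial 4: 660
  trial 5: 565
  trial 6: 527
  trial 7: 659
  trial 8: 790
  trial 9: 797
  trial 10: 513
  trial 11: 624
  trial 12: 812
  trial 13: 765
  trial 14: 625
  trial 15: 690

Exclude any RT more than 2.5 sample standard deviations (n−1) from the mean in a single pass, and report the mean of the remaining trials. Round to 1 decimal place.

662.1 ms

n = 15, ΣRT = 9932, M = 662.133
Σ(x−M)² = 126285.73; s = √(126285.73/14) = 94.976
Cutoffs: 662.133 ± 2.5·94.976 → [424.7, 899.6]
No RTs fall outside the cutoffs; all 15 retained. Mean = 9932/15 = 662.133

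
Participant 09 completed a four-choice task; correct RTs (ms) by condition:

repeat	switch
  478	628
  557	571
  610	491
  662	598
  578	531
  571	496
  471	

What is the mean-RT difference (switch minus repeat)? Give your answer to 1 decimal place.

M(repeat) = 3927/7 = 561.000
M(switch) = 3315/6 = 552.500
Difference = 552.500 − 561.000 = -8.500 ms

-8.5 ms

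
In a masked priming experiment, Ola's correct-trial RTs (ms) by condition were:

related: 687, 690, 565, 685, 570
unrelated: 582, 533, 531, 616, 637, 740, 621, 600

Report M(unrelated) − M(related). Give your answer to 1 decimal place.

-31.9 ms

M(related) = 3197/5 = 639.400
M(unrelated) = 4860/8 = 607.500
Difference = 607.500 − 639.400 = -31.900 ms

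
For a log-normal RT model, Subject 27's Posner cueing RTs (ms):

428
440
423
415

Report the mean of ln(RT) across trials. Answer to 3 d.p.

ln(RT): 6.0591, 6.0868, 6.0474, 6.0283
Σ ln(RT) = 24.2215
Mean = 24.2215/4 = 6.05539

6.055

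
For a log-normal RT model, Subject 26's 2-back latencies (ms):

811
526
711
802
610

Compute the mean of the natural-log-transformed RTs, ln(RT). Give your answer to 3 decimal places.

ln(RT): 6.6983, 6.2653, 6.5667, 6.6871, 6.4135
Σ ln(RT) = 32.6308
Mean = 32.6308/5 = 6.52616

6.526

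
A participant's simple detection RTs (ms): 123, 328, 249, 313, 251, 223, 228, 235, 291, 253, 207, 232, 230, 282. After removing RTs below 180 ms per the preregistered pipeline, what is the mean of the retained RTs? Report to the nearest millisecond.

256 ms

Excluded: 123
Retained (n=13): Σ = 3322
Mean = 3322/13 = 255.5385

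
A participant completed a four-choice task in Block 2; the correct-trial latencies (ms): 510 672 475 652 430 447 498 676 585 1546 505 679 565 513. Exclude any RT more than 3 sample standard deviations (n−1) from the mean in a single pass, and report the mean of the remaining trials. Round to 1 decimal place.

n = 14, ΣRT = 8753, M = 625.214
Σ(x−M)² = 1010402.36; s = √(1010402.36/13) = 278.789
Cutoffs: 625.214 ± 3·278.789 → [-211.2, 1461.6]
Outside: 1546 → excluded.
Retained (n=13): Σ = 7207, mean = 7207/13 = 554.385

554.4 ms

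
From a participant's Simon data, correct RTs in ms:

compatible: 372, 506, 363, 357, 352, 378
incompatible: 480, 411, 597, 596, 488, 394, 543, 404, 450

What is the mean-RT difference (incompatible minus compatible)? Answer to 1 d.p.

M(compatible) = 2328/6 = 388.000
M(incompatible) = 4363/9 = 484.778
Difference = 484.778 − 388.000 = 96.778 ms

96.8 ms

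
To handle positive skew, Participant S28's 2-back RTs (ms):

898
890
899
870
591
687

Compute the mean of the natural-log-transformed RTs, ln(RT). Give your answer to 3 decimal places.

ln(RT): 6.8002, 6.7912, 6.8013, 6.7685, 6.3818, 6.5323
Σ ln(RT) = 40.0753
Mean = 40.0753/6 = 6.67922

6.679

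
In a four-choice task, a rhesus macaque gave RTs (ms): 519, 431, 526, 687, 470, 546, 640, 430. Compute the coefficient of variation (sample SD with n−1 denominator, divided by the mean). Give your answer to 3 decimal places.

0.175

n = 8, Σ = 4249, M = 531.1250
Σ(x−M)² = 60532.875; s = √(60532.875/7) = 92.9922
CV = 92.9922 / 531.1250 = 0.17509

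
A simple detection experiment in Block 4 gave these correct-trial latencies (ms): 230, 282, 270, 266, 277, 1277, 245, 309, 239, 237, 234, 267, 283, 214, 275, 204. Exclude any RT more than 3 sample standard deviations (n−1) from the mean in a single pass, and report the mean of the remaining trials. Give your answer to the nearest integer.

n = 16, ΣRT = 5109, M = 319.312
Σ(x−M)² = 990137.44; s = √(990137.44/15) = 256.922
Cutoffs: 319.312 ± 3·256.922 → [-451.5, 1090.1]
Outside: 1277 → excluded.
Retained (n=15): Σ = 3832, mean = 3832/15 = 255.467

255 ms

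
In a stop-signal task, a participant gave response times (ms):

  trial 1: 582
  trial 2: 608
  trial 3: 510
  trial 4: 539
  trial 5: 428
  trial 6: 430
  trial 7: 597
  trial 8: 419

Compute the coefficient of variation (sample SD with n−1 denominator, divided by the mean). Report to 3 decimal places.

0.155

n = 8, Σ = 4113, M = 514.1250
Σ(x−M)² = 44466.875; s = √(44466.875/7) = 79.7020
CV = 79.7020 / 514.1250 = 0.15502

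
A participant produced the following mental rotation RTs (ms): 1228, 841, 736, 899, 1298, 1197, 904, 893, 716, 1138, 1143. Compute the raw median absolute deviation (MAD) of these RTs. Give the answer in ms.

Sorted: 716, 736, 841, 893, 899, 904, 1138, 1143, 1197, 1228, 1298 → median = 904
|x − 904|: 324, 63, 168, 5, 394, 293, 0, 11, 188, 234, 239
Sorted deviations: 0, 5, 11, 63, 168, 188, 234, 239, 293, 324, 394 → MAD = 188

188 ms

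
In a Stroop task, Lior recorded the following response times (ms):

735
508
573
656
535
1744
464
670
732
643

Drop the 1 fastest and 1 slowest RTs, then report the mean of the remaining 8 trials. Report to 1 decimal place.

Sorted: 464, 508, 535, 573, 643, 656, 670, 732, 735, 1744
Drop lowest 1 (464) and highest 1 (1744)
Remaining (n=8): Σ = 5052, mean = 5052/8 = 631.500

631.5 ms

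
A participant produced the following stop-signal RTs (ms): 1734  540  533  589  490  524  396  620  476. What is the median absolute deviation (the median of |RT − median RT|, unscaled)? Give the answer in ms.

56 ms

Sorted: 396, 476, 490, 524, 533, 540, 589, 620, 1734 → median = 533
|x − 533|: 1201, 7, 0, 56, 43, 9, 137, 87, 57
Sorted deviations: 0, 7, 9, 43, 56, 57, 87, 137, 1201 → MAD = 56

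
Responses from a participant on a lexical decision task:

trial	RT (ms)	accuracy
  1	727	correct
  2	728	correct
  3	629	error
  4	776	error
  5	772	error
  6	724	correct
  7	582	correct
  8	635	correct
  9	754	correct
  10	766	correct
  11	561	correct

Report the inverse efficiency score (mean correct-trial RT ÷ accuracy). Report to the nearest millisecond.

941 ms

Correct trials (n=8): 727, 728, 724, 582, 635, 754, 766, 561
Mean correct RT = 5477/8 = 684.6250 ms
Proportion correct = 8/11
IES = 684.6250 / (8/11) = 941.359 ms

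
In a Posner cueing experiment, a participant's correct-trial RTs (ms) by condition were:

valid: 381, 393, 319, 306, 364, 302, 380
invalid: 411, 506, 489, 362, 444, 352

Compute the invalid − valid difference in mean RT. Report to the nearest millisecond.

78 ms

M(valid) = 2445/7 = 349.286
M(invalid) = 2564/6 = 427.333
Difference = 427.333 − 349.286 = 78.048 ms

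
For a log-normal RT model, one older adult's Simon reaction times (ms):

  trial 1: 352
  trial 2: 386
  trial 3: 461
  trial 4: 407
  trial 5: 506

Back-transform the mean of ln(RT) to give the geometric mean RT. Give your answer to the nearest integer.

ln(RT): 5.8636, 5.9558, 6.1334, 6.0088, 6.2265
Mean ln(RT) = 30.1882/5 = 6.03764
Geometric mean = exp(6.03764) = 418.90 ms

419 ms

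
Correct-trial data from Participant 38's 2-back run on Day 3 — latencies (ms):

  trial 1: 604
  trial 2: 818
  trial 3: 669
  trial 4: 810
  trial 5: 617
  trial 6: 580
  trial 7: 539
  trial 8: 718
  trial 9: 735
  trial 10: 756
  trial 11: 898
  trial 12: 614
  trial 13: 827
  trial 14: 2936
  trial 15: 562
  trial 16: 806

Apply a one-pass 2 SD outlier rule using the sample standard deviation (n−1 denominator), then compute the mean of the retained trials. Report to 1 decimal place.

703.5 ms

n = 16, ΣRT = 13489, M = 843.062
Σ(x−M)² = 4853330.94; s = √(4853330.94/15) = 568.819
Cutoffs: 843.062 ± 2·568.819 → [-294.6, 1980.7]
Outside: 2936 → excluded.
Retained (n=15): Σ = 10553, mean = 10553/15 = 703.533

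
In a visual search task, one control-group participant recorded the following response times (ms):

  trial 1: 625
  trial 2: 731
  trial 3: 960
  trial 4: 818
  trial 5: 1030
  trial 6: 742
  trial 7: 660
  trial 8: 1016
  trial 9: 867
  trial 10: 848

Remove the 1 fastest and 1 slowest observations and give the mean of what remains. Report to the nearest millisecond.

830 ms

Sorted: 625, 660, 731, 742, 818, 848, 867, 960, 1016, 1030
Drop lowest 1 (625) and highest 1 (1030)
Remaining (n=8): Σ = 6642, mean = 6642/8 = 830.250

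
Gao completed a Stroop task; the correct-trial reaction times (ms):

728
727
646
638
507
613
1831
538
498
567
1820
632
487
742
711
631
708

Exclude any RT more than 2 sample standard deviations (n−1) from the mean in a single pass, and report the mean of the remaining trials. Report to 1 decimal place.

624.9 ms

n = 17, ΣRT = 13024, M = 766.118
Σ(x−M)² = 2653775.76; s = √(2653775.76/16) = 407.260
Cutoffs: 766.118 ± 2·407.260 → [-48.4, 1580.6]
Outside: 1820, 1831 → excluded.
Retained (n=15): Σ = 9373, mean = 9373/15 = 624.867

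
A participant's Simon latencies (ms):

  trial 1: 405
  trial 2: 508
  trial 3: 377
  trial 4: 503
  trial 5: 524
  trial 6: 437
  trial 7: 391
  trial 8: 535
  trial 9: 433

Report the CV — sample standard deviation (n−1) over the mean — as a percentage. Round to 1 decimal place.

n = 9, Σ = 4113, M = 457.0000
Σ(x−M)² = 29726.000; s = √(29726.000/8) = 60.9570
CV = 60.9570 / 457.0000 = 0.13339 = 13.339%

13.3%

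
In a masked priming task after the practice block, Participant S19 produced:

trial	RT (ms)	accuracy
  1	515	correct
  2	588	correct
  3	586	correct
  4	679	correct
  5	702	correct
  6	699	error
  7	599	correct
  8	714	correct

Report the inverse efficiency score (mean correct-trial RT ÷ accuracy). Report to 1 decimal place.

Correct trials (n=7): 515, 588, 586, 679, 702, 599, 714
Mean correct RT = 4383/7 = 626.1429 ms
Proportion correct = 7/8
IES = 626.1429 / (7/8) = 715.592 ms

715.6 ms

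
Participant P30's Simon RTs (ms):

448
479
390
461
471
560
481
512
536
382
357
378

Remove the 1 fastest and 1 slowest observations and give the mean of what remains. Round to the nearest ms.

Sorted: 357, 378, 382, 390, 448, 461, 471, 479, 481, 512, 536, 560
Drop lowest 1 (357) and highest 1 (560)
Remaining (n=10): Σ = 4538, mean = 4538/10 = 453.800

454 ms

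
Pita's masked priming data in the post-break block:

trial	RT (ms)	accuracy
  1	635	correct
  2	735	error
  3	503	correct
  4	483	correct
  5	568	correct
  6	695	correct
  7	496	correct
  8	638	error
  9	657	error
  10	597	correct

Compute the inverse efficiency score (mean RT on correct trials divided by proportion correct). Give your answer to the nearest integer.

812 ms

Correct trials (n=7): 635, 503, 483, 568, 695, 496, 597
Mean correct RT = 3977/7 = 568.1429 ms
Proportion correct = 7/10
IES = 568.1429 / (7/10) = 811.633 ms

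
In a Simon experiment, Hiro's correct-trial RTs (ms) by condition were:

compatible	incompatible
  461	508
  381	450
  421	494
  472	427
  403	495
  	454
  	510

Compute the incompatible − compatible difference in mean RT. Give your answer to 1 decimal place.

49.3 ms

M(compatible) = 2138/5 = 427.600
M(incompatible) = 3338/7 = 476.857
Difference = 476.857 − 427.600 = 49.257 ms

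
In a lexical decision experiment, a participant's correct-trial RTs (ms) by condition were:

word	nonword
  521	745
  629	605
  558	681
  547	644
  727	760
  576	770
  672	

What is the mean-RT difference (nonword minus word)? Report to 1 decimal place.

96.5 ms

M(word) = 4230/7 = 604.286
M(nonword) = 4205/6 = 700.833
Difference = 700.833 − 604.286 = 96.548 ms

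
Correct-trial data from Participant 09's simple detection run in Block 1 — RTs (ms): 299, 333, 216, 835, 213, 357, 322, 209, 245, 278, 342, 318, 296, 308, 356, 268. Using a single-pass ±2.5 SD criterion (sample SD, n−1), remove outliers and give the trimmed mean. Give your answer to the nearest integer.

291 ms

n = 16, ΣRT = 5195, M = 324.688
Σ(x−M)² = 314039.44; s = √(314039.44/15) = 144.693
Cutoffs: 324.688 ± 2.5·144.693 → [-37.0, 686.4]
Outside: 835 → excluded.
Retained (n=15): Σ = 4360, mean = 4360/15 = 290.667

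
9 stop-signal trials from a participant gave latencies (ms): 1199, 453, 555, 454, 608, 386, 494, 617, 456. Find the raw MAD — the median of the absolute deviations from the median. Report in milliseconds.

Sorted: 386, 453, 454, 456, 494, 555, 608, 617, 1199 → median = 494
|x − 494|: 705, 41, 61, 40, 114, 108, 0, 123, 38
Sorted deviations: 0, 38, 40, 41, 61, 108, 114, 123, 705 → MAD = 61

61 ms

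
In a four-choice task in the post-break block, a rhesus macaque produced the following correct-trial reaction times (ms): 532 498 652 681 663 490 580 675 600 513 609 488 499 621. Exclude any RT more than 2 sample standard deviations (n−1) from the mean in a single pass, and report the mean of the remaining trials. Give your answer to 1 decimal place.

n = 14, ΣRT = 8101, M = 578.643
Σ(x−M)² = 70837.21; s = √(70837.21/13) = 73.817
Cutoffs: 578.643 ± 2·73.817 → [431.0, 726.3]
No RTs fall outside the cutoffs; all 14 retained. Mean = 8101/14 = 578.643

578.6 ms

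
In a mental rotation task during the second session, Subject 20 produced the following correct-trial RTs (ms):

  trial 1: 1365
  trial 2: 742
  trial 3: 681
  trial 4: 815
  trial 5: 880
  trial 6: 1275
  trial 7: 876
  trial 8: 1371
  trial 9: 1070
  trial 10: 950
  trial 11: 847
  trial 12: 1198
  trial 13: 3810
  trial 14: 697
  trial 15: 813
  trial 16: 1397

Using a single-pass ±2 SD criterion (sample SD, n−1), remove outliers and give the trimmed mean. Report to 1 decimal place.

998.5 ms

n = 16, ΣRT = 18787, M = 1174.188
Σ(x−M)² = 8343856.44; s = √(8343856.44/15) = 745.826
Cutoffs: 1174.188 ± 2·745.826 → [-317.5, 2665.8]
Outside: 3810 → excluded.
Retained (n=15): Σ = 14977, mean = 14977/15 = 998.467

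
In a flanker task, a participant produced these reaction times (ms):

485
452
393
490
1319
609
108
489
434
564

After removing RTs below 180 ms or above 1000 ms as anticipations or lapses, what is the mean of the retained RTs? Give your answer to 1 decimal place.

489.5 ms

Excluded: 108, 1319
Retained (n=8): Σ = 3916
Mean = 3916/8 = 489.5000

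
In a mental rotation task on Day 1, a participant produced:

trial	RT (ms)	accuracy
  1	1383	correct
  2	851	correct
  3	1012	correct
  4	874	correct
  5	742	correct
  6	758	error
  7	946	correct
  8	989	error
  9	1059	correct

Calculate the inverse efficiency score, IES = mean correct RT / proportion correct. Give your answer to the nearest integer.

1261 ms

Correct trials (n=7): 1383, 851, 1012, 874, 742, 946, 1059
Mean correct RT = 6867/7 = 981.0000 ms
Proportion correct = 7/9
IES = 981.0000 / (7/9) = 1261.286 ms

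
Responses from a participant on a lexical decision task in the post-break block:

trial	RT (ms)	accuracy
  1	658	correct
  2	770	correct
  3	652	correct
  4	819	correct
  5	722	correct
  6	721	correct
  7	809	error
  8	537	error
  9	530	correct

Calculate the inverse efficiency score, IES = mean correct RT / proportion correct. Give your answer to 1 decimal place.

894.9 ms

Correct trials (n=7): 658, 770, 652, 819, 722, 721, 530
Mean correct RT = 4872/7 = 696.0000 ms
Proportion correct = 7/9
IES = 696.0000 / (7/9) = 894.857 ms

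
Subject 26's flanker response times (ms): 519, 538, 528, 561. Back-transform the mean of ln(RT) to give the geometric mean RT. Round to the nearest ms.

ln(RT): 6.2519, 6.2879, 6.2691, 6.3297
Mean ln(RT) = 25.1386/4 = 6.28464
Geometric mean = exp(6.28464) = 536.27 ms

536 ms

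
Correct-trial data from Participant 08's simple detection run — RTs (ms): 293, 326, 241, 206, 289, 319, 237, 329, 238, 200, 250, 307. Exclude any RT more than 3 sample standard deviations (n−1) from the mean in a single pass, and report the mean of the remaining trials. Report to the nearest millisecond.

n = 12, ΣRT = 3235, M = 269.583
Σ(x−M)² = 23624.92; s = √(23624.92/11) = 46.343
Cutoffs: 269.583 ± 3·46.343 → [130.6, 408.6]
No RTs fall outside the cutoffs; all 12 retained. Mean = 3235/12 = 269.583

270 ms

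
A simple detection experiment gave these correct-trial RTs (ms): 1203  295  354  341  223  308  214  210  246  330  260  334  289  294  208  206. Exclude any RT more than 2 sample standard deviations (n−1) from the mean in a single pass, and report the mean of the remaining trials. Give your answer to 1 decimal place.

274.1 ms

n = 16, ΣRT = 5315, M = 332.188
Σ(x−M)² = 848972.44; s = √(848972.44/15) = 237.904
Cutoffs: 332.188 ± 2·237.904 → [-143.6, 808.0]
Outside: 1203 → excluded.
Retained (n=15): Σ = 4112, mean = 4112/15 = 274.133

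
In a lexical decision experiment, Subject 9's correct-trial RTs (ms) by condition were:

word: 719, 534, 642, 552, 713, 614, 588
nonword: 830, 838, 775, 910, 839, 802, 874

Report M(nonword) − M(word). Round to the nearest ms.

215 ms

M(word) = 4362/7 = 623.143
M(nonword) = 5868/7 = 838.286
Difference = 838.286 − 623.143 = 215.143 ms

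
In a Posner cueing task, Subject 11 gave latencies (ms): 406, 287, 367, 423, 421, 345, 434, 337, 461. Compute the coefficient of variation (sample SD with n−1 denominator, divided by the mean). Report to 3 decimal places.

0.145

n = 9, Σ = 3481, M = 386.7778
Σ(x−M)² = 25161.556; s = √(25161.556/8) = 56.0820
CV = 56.0820 / 386.7778 = 0.14500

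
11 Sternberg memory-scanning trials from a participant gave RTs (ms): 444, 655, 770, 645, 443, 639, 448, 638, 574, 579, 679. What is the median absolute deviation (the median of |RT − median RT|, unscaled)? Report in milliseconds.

59 ms

Sorted: 443, 444, 448, 574, 579, 638, 639, 645, 655, 679, 770 → median = 638
|x − 638|: 194, 17, 132, 7, 195, 1, 190, 0, 64, 59, 41
Sorted deviations: 0, 1, 7, 17, 41, 59, 64, 132, 190, 194, 195 → MAD = 59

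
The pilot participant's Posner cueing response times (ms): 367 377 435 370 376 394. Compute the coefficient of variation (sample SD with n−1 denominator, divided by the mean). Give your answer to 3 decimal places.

0.066

n = 6, Σ = 2319, M = 386.5000
Σ(x−M)² = 3261.500; s = √(3261.500/5) = 25.5402
CV = 25.5402 / 386.5000 = 0.06608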